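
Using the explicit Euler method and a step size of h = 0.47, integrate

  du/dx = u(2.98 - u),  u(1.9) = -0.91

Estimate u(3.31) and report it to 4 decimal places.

Euler: u_{n+1} = u_n + h·f(x_n, u_n).
x=1.900000, u=-0.910000: f=-3.539900 → u ← -0.910000 + 0.47·(-3.539900) = -2.573753
x=2.370000, u=-2.573753: f=-14.293988 → u ← -2.573753 + 0.47·(-14.293988) = -9.291928
x=2.840000, u=-9.291928: f=-114.029862 → u ← -9.291928 + 0.47·(-114.029862) = -62.885963
u(3.31) ≈ -62.8860

-62.8860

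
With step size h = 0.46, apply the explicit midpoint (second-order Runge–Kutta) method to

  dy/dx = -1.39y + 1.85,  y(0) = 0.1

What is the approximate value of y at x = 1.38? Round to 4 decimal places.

Midpoint: k1 = f(x_n, y_n); k2 = f(x_n + h/2, y_n + (h/2)·k1); y_{n+1} = y_n + h·k2.
x=0.000000, y=0.100000:
  k1 = f(0.000000, 0.100000) = 1.711000
  k2 = f(0.230000, 0.493530) = 1.163993
  y ← 0.100000 + 0.46·1.163993 = 0.635437
x=0.460000, y=0.635437:
  k1 = f(0.460000, 0.635437) = 0.966743
  k2 = f(0.690000, 0.857788) = 0.657675
  y ← 0.635437 + 0.46·0.657675 = 0.937967
x=0.920000, y=0.937967:
  k1 = f(0.920000, 0.937967) = 0.546225
  k2 = f(1.150000, 1.063599) = 0.371597
  y ← 0.937967 + 0.46·0.371597 = 1.108902
y(1.38) ≈ 1.1089

1.1089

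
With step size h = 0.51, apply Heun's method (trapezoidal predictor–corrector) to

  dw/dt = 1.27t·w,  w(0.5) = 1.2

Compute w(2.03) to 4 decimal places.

Heun: k1 = f(t_n, w_n); k2 = f(t_n + h, w_n + h·k1); w_{n+1} = w_n + (h/2)·(k1 + k2).
t=0.500000, w=1.200000:
  k1 = f(0.500000, 1.200000) = 0.762000
  k2 = f(1.010000, 1.588620) = 2.037723
  w ← 1.200000 + (0.51/2)·(0.762000 + 2.037723) = 1.913929
t=1.010000, w=1.913929:
  k1 = f(1.010000, 1.913929) = 2.454997
  k2 = f(1.520000, 3.165978) = 6.111604
  w ← 1.913929 + (0.51/2)·(2.454997 + 6.111604) = 4.098413
t=1.520000, w=4.098413:
  k1 = f(1.520000, 4.098413) = 7.911576
  k2 = f(2.030000, 8.133316) = 20.968502
  w ← 4.098413 + (0.51/2)·(7.911576 + 20.968502) = 11.462832
w(2.03) ≈ 11.4628

11.4628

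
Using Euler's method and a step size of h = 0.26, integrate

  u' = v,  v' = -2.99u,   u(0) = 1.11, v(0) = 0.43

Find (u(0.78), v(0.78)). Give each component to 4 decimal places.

0.7497, -2.2451

Euler on (u,v): u_{n+1} = u_n + h·u', v_{n+1} = v_n + h·v'.
0.000000: (1.110000, 0.430000); f=(0.430000, -3.318900) → (1.221800, -0.432914)
0.260000: (1.221800, -0.432914); f=(-0.432914, -3.653182) → (1.109242, -1.382741)
0.520000: (1.109242, -1.382741); f=(-1.382741, -3.316635) → (0.749730, -2.245066)
(u(0.78), v(0.78)) ≈ (0.7497, -2.2451)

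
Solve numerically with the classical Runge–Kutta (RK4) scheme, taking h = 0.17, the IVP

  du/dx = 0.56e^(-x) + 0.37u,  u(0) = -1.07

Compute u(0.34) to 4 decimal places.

RK4: k1 = f(x_n, u_n); k2 = f(x_n + h/2, u_n + (h/2)·k1); k3 = f(x_n + h/2, u_n + (h/2)·k2); k4 = f(x_n + h, u_n + h·k3); u_{n+1} = u_n + (h/6)·(k1 + 2k2 + 2k3 + k4).
x=0.000000, u=-1.070000:
  k1 = f(0.000000, -1.070000) = 0.164100
  k2 = f(0.085000, -1.056052) = 0.123628
  k3 = f(0.085000, -1.059492) = 0.122355
  k4 = f(0.170000, -1.049200) = 0.084248
  u ← -1.070000 + (0.17/6)·(k1 + 2k2 + 2k3 + k4) = -1.049024
x=0.170000, u=-1.049024:
  k1 = f(0.170000, -1.049024) = 0.084313
  k2 = f(0.255000, -1.041858) = 0.048466
  k3 = f(0.255000, -1.044905) = 0.047338
  k4 = f(0.340000, -1.040977) = 0.013430
  u ← -1.049024 + (0.17/6)·(k1 + 2k2 + 2k3 + k4) = -1.040826
u(0.34) ≈ -1.0408

-1.0408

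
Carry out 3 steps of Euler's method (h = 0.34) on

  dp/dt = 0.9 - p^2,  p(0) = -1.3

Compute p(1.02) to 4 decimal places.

Euler: p_{n+1} = p_n + h·f(t_n, p_n).
t=0.000000, p=-1.300000: f=-0.790000 → p ← -1.300000 + 0.34·(-0.790000) = -1.568600
t=0.340000, p=-1.568600: f=-1.560506 → p ← -1.568600 + 0.34·(-1.560506) = -2.099172
t=0.680000, p=-2.099172: f=-3.506523 → p ← -2.099172 + 0.34·(-3.506523) = -3.291390
p(1.02) ≈ -3.2914

-3.2914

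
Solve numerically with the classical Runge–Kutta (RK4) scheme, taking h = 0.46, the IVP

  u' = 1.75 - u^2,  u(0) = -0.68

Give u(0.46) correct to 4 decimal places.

0.0516

RK4: k1 = f(t_n, u_n); k2 = f(t_n + h/2, u_n + (h/2)·k1); k3 = f(t_n + h/2, u_n + (h/2)·k2); k4 = f(t_n + h, u_n + h·k3); u_{n+1} = u_n + (h/6)·(k1 + 2k2 + 2k3 + k4).
t=0.000000, u=-0.680000:
  k1 = f(0.000000, -0.680000) = 1.287600
  k2 = f(0.230000, -0.383852) = 1.602658
  k3 = f(0.230000, -0.311389) = 1.653037
  k4 = f(0.460000, 0.080397) = 1.743536
  u ← -0.680000 + (0.46/6)·(k1 + 2k2 + 2k3 + k4) = 0.051594
u(0.46) ≈ 0.0516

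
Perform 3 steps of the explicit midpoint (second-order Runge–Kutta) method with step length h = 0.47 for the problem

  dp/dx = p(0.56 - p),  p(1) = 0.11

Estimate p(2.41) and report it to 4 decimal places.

0.1958

Midpoint: k1 = f(x_n, p_n); k2 = f(x_n + h/2, p_n + (h/2)·k1); p_{n+1} = p_n + h·k2.
x=1.000000, p=0.110000:
  k1 = f(1.000000, 0.110000) = 0.049500
  k2 = f(1.235000, 0.121633) = 0.053320
  p ← 0.110000 + 0.47·0.053320 = 0.135060
x=1.470000, p=0.135060:
  k1 = f(1.470000, 0.135060) = 0.057392
  k2 = f(1.705000, 0.148548) = 0.061120
  p ← 0.135060 + 0.47·0.061120 = 0.163787
x=1.940000, p=0.163787:
  k1 = f(1.940000, 0.163787) = 0.064894
  k2 = f(2.175000, 0.179037) = 0.068206
  p ← 0.163787 + 0.47·0.068206 = 0.195844
p(2.41) ≈ 0.1958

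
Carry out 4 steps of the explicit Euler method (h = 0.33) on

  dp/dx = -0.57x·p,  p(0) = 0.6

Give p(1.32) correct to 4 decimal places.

Euler: p_{n+1} = p_n + h·f(x_n, p_n).
x=0.000000, p=0.600000: f=0.000000 → p ← 0.600000 + 0.33·0.000000 = 0.600000
x=0.330000, p=0.600000: f=-0.112860 → p ← 0.600000 + 0.33·(-0.112860) = 0.562756
x=0.660000, p=0.562756: f=-0.211709 → p ← 0.562756 + 0.33·(-0.211709) = 0.492892
x=0.990000, p=0.492892: f=-0.278139 → p ← 0.492892 + 0.33·(-0.278139) = 0.401106
p(1.32) ≈ 0.4011

0.4011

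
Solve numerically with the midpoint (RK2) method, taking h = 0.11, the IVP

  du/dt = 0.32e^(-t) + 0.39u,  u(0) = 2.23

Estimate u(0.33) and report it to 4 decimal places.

2.6325

Midpoint: k1 = f(t_n, u_n); k2 = f(t_n + h/2, u_n + (h/2)·k1); u_{n+1} = u_n + h·k2.
t=0.000000, u=2.230000:
  k1 = f(0.000000, 2.230000) = 1.189700
  k2 = f(0.055000, 2.295434) = 1.198094
  u ← 2.230000 + 0.11·1.198094 = 2.361790
t=0.110000, u=2.361790:
  k1 = f(0.110000, 2.361790) = 1.207765
  k2 = f(0.165000, 2.428217) = 1.218331
  u ← 2.361790 + 0.11·1.218331 = 2.495807
t=0.220000, u=2.495807:
  k1 = f(0.220000, 2.495807) = 1.230171
  k2 = f(0.275000, 2.563466) = 1.242815
  u ← 2.495807 + 0.11·1.242815 = 2.632516
u(0.33) ≈ 2.6325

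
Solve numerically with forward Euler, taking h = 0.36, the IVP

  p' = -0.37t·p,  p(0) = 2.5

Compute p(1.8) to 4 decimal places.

Euler: p_{n+1} = p_n + h·f(t_n, p_n).
t=0.000000, p=2.500000: f=0.000000 → p ← 2.500000 + 0.36·0.000000 = 2.500000
t=0.360000, p=2.500000: f=-0.333000 → p ← 2.500000 + 0.36·(-0.333000) = 2.380120
t=0.720000, p=2.380120: f=-0.634064 → p ← 2.380120 + 0.36·(-0.634064) = 2.151857
t=1.080000, p=2.151857: f=-0.859882 → p ← 2.151857 + 0.36·(-0.859882) = 1.842299
t=1.440000, p=1.842299: f=-0.981577 → p ← 1.842299 + 0.36·(-0.981577) = 1.488932
p(1.8) ≈ 1.4889

1.4889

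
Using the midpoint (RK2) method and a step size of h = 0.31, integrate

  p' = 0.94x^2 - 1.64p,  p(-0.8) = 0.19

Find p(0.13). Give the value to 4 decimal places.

0.0810

Midpoint: k1 = f(x_n, p_n); k2 = f(x_n + h/2, p_n + (h/2)·k1); p_{n+1} = p_n + h·k2.
x=-0.800000, p=0.190000:
  k1 = f(-0.800000, 0.190000) = 0.290000
  k2 = f(-0.645000, 0.234950) = 0.005746
  p ← 0.190000 + 0.31·0.005746 = 0.191781
x=-0.490000, p=0.191781:
  k1 = f(-0.490000, 0.191781) = -0.088827
  k2 = f(-0.335000, 0.178013) = -0.186450
  p ← 0.191781 + 0.31·(-0.186450) = 0.133982
x=-0.180000, p=0.133982:
  k1 = f(-0.180000, 0.133982) = -0.189274
  k2 = f(-0.025000, 0.104644) = -0.171029
  p ← 0.133982 + 0.31·(-0.171029) = 0.080963
p(0.13) ≈ 0.0810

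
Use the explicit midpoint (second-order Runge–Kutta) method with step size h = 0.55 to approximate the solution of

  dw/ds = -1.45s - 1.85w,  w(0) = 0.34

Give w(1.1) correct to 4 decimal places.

Midpoint: k1 = f(s_n, w_n); k2 = f(s_n + h/2, w_n + (h/2)·k1); w_{n+1} = w_n + h·k2.
s=0.000000, w=0.340000:
  k1 = f(0.000000, 0.340000) = -0.629000
  k2 = f(0.275000, 0.167025) = -0.707746
  w ← 0.340000 + 0.55·(-0.707746) = -0.049260
s=0.550000, w=-0.049260:
  k1 = f(0.550000, -0.049260) = -0.706368
  k2 = f(0.825000, -0.243512) = -0.745753
  w ← -0.049260 + 0.55·(-0.745753) = -0.459425
w(1.1) ≈ -0.4594

-0.4594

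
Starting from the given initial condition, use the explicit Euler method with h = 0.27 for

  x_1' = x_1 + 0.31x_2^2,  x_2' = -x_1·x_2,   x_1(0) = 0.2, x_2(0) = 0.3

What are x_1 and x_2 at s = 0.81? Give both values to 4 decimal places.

0.4362, 0.2396

Euler on (x_1,x_2): x_1_{n+1} = x_1_n + h·x_1', x_2_{n+1} = x_2_n + h·x_2'.
0.000000: (0.200000, 0.300000); f=(0.227900, -0.060000) → (0.261533, 0.283800)
0.270000: (0.261533, 0.283800); f=(0.286501, -0.074223) → (0.338888, 0.263760)
0.540000: (0.338888, 0.263760); f=(0.360455, -0.089385) → (0.436211, 0.239626)
(x_1(0.81), x_2(0.81)) ≈ (0.4362, 0.2396)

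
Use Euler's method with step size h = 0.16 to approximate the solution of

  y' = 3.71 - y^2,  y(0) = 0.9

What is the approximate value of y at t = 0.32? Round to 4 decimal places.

1.6599

Euler: y_{n+1} = y_n + h·f(t_n, y_n).
t=0.000000, y=0.900000: f=2.900000 → y ← 0.900000 + 0.16·2.900000 = 1.364000
t=0.160000, y=1.364000: f=1.849504 → y ← 1.364000 + 0.16·1.849504 = 1.659921
y(0.32) ≈ 1.6599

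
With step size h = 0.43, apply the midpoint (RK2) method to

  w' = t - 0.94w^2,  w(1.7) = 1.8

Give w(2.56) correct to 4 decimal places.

Midpoint: k1 = f(t_n, w_n); k2 = f(t_n + h/2, w_n + (h/2)·k1); w_{n+1} = w_n + h·k2.
t=1.700000, w=1.800000:
  k1 = f(1.700000, 1.800000) = -1.345600
  k2 = f(1.915000, 1.510696) = -0.230270
  w ← 1.800000 + 0.43·(-0.230270) = 1.700984
t=2.130000, w=1.700984:
  k1 = f(2.130000, 1.700984) = -0.589745
  k2 = f(2.345000, 1.574189) = 0.015614
  w ← 1.700984 + 0.43·0.015614 = 1.707698
w(2.56) ≈ 1.7077

1.7077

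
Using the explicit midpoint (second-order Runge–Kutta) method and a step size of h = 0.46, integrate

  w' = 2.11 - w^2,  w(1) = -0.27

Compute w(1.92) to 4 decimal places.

1.1356

Midpoint: k1 = f(x_n, w_n); k2 = f(x_n + h/2, w_n + (h/2)·k1); w_{n+1} = w_n + h·k2.
x=1.000000, w=-0.270000:
  k1 = f(1.000000, -0.270000) = 2.037100
  k2 = f(1.230000, 0.198533) = 2.070585
  w ← -0.270000 + 0.46·2.070585 = 0.682469
x=1.460000, w=0.682469:
  k1 = f(1.460000, 0.682469) = 1.644236
  k2 = f(1.690000, 1.060643) = 0.985036
  w ← 0.682469 + 0.46·0.985036 = 1.135585
w(1.92) ≈ 1.1356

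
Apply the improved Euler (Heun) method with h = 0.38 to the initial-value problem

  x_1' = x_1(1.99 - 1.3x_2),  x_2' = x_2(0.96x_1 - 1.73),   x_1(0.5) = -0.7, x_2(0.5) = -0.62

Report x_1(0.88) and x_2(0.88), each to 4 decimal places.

Heun on (x_1,x_2): k1 = f(t_n, state_n); k2 = f(t_n + h, state_n + h·k1); state_{n+1} = state_n + (h/2)·(k1 + k2).
0.500000: (-0.700000, -0.620000)
  k1 = (-1.957200, 1.489240)
  predictor → (-1.443736, -0.054089)
  k2 = (-2.974552, 0.168540)
  → (-1.637033, -0.305022)
(x_1(0.88), x_2(0.88)) ≈ (-1.6370, -0.3050)

-1.6370, -0.3050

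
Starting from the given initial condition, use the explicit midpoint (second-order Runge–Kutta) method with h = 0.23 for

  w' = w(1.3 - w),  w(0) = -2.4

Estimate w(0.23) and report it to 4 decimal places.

-6.1150

Midpoint: k1 = f(x_n, w_n); k2 = f(x_n + h/2, w_n + (h/2)·k1); w_{n+1} = w_n + h·k2.
x=0.000000, w=-2.400000:
  k1 = f(0.000000, -2.400000) = -8.880000
  k2 = f(0.115000, -3.421200) = -16.152169
  w ← -2.400000 + 0.23·(-16.152169) = -6.114999
w(0.23) ≈ -6.1150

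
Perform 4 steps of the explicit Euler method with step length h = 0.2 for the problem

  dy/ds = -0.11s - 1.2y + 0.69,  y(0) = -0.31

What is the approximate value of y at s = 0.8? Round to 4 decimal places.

0.2573

Euler: y_{n+1} = y_n + h·f(s_n, y_n).
s=0.000000, y=-0.310000: f=1.062000 → y ← -0.310000 + 0.2·1.062000 = -0.097600
s=0.200000, y=-0.097600: f=0.785120 → y ← -0.097600 + 0.2·0.785120 = 0.059424
s=0.400000, y=0.059424: f=0.574691 → y ← 0.059424 + 0.2·0.574691 = 0.174362
s=0.600000, y=0.174362: f=0.414765 → y ← 0.174362 + 0.2·0.414765 = 0.257315
y(0.8) ≈ 0.2573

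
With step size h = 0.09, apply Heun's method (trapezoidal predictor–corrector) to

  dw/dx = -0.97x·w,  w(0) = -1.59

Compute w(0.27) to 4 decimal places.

-1.5347

Heun: k1 = f(x_n, w_n); k2 = f(x_n + h, w_n + h·k1); w_{n+1} = w_n + (h/2)·(k1 + k2).
x=0.000000, w=-1.590000:
  k1 = f(0.000000, -1.590000) = 0.000000
  k2 = f(0.090000, -1.590000) = 0.138807
  w ← -1.590000 + (0.09/2)·(0.000000 + 0.138807) = -1.583754
x=0.090000, w=-1.583754:
  k1 = f(0.090000, -1.583754) = 0.138262
  k2 = f(0.180000, -1.571310) = 0.274351
  w ← -1.583754 + (0.09/2)·(0.138262 + 0.274351) = -1.565186
x=0.180000, w=-1.565186:
  k1 = f(0.180000, -1.565186) = 0.273281
  k2 = f(0.270000, -1.540591) = 0.403481
  w ← -1.565186 + (0.09/2)·(0.273281 + 0.403481) = -1.534732
w(0.27) ≈ -1.5347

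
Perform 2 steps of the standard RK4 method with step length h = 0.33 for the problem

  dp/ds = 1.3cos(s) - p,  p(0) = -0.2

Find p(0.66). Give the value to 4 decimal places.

RK4: k1 = f(s_n, p_n); k2 = f(s_n + h/2, p_n + (h/2)·k1); k3 = f(s_n + h/2, p_n + (h/2)·k2); k4 = f(s_n + h, p_n + h·k3); p_{n+1} = p_n + (h/6)·(k1 + 2k2 + 2k3 + k4).
s=0.000000, p=-0.200000:
  k1 = f(0.000000, -0.200000) = 1.500000
  k2 = f(0.165000, 0.047500) = 1.234844
  k3 = f(0.165000, 0.003749) = 1.278595
  k4 = f(0.330000, 0.221936) = 1.007919
  p ← -0.200000 + (0.33/6)·(k1 + 2k2 + 2k3 + k4) = 0.214414
s=0.330000, p=0.214414:
  k1 = f(0.330000, 0.214414) = 1.015441
  k2 = f(0.495000, 0.381962) = 0.761998
  k3 = f(0.495000, 0.340143) = 0.803816
  k4 = f(0.660000, 0.479673) = 0.547317
  p ← 0.214414 + (0.33/6)·(k1 + 2k2 + 2k3 + k4) = 0.472605
p(0.66) ≈ 0.4726

0.4726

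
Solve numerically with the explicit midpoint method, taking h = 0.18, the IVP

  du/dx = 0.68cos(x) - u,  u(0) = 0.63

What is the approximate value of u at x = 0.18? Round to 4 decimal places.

Midpoint: k1 = f(x_n, u_n); k2 = f(x_n + h/2, u_n + (h/2)·k1); u_{n+1} = u_n + h·k2.
x=0.000000, u=0.630000:
  k1 = f(0.000000, 0.630000) = 0.050000
  k2 = f(0.090000, 0.634500) = 0.042748
  u ← 0.630000 + 0.18·0.042748 = 0.637695
u(0.18) ≈ 0.6377

0.6377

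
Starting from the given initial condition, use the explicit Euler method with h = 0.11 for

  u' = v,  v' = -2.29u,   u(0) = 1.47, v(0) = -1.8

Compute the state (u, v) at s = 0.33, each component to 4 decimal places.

Euler on (u,v): u_{n+1} = u_n + h·u', v_{n+1} = v_n + h·v'.
0.000000: (1.470000, -1.800000); f=(-1.800000, -3.366300) → (1.272000, -2.170293)
0.110000: (1.272000, -2.170293); f=(-2.170293, -2.912880) → (1.033268, -2.490710)
0.220000: (1.033268, -2.490710); f=(-2.490710, -2.366183) → (0.759290, -2.750990)
(u(0.33), v(0.33)) ≈ (0.7593, -2.7510)

0.7593, -2.7510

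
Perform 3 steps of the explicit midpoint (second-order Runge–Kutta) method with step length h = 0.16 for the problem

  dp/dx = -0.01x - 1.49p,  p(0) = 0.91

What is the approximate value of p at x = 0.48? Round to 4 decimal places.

0.4478

Midpoint: k1 = f(x_n, p_n); k2 = f(x_n + h/2, p_n + (h/2)·k1); p_{n+1} = p_n + h·k2.
x=0.000000, p=0.910000:
  k1 = f(0.000000, 0.910000) = -1.355900
  k2 = f(0.080000, 0.801528) = -1.195077
  p ← 0.910000 + 0.16·(-1.195077) = 0.718788
x=0.160000, p=0.718788:
  k1 = f(0.160000, 0.718788) = -1.072594
  k2 = f(0.240000, 0.632980) = -0.945541
  p ← 0.718788 + 0.16·(-0.945541) = 0.567501
x=0.320000, p=0.567501:
  k1 = f(0.320000, 0.567501) = -0.848777
  k2 = f(0.400000, 0.499599) = -0.748403
  p ← 0.567501 + 0.16·(-0.748403) = 0.447757
p(0.48) ≈ 0.4478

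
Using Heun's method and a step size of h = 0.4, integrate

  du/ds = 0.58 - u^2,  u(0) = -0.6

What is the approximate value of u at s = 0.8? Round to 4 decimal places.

-0.3345

Heun: k1 = f(s_n, u_n); k2 = f(s_n + h, u_n + h·k1); u_{n+1} = u_n + (h/2)·(k1 + k2).
s=0.000000, u=-0.600000:
  k1 = f(0.000000, -0.600000) = 0.220000
  k2 = f(0.400000, -0.512000) = 0.317856
  u ← -0.600000 + (0.4/2)·(0.220000 + 0.317856) = -0.492429
s=0.400000, u=-0.492429:
  k1 = f(0.400000, -0.492429) = 0.337514
  k2 = f(0.800000, -0.357423) = 0.452249
  u ← -0.492429 + (0.4/2)·(0.337514 + 0.452249) = -0.334476
u(0.8) ≈ -0.3345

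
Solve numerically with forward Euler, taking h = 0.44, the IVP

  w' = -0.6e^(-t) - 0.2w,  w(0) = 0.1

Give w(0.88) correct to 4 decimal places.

-0.3276

Euler: w_{n+1} = w_n + h·f(t_n, w_n).
t=0.000000, w=0.100000: f=-0.620000 → w ← 0.100000 + 0.44·(-0.620000) = -0.172800
t=0.440000, w=-0.172800: f=-0.351862 → w ← -0.172800 + 0.44·(-0.351862) = -0.327619
w(0.88) ≈ -0.3276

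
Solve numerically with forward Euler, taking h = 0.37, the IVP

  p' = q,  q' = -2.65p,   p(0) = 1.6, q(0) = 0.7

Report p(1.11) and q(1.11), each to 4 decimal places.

Euler on (p,q): p_{n+1} = p_n + h·p', q_{n+1} = q_n + h·q'.
0.000000: (1.600000, 0.700000); f=(0.700000, -4.240000) → (1.859000, -0.868800)
0.370000: (1.859000, -0.868800); f=(-0.868800, -4.926350) → (1.537544, -2.691549)
0.740000: (1.537544, -2.691549); f=(-2.691549, -4.074492) → (0.541671, -4.199111)
(p(1.11), q(1.11)) ≈ (0.5417, -4.1991)

0.5417, -4.1991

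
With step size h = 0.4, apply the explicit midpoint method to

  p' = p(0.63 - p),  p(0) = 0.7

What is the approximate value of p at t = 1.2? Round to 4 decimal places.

Midpoint: k1 = f(t_n, p_n); k2 = f(t_n + h/2, p_n + (h/2)·k1); p_{n+1} = p_n + h·k2.
t=0.000000, p=0.700000:
  k1 = f(0.000000, 0.700000) = -0.049000
  k2 = f(0.200000, 0.690200) = -0.041550
  p ← 0.700000 + 0.4·(-0.041550) = 0.683380
t=0.400000, p=0.683380:
  k1 = f(0.400000, 0.683380) = -0.036479
  k2 = f(0.600000, 0.676084) = -0.031157
  p ← 0.683380 + 0.4·(-0.031157) = 0.670917
t=0.800000, p=0.670917:
  k1 = f(0.800000, 0.670917) = -0.027452
  k2 = f(1.000000, 0.665427) = -0.023574
  p ← 0.670917 + 0.4·(-0.023574) = 0.661488
p(1.2) ≈ 0.6615

0.6615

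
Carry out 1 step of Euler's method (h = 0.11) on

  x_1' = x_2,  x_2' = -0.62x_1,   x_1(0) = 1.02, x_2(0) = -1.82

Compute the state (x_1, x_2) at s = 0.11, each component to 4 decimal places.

Euler on (x_1,x_2): x_1_{n+1} = x_1_n + h·x_1', x_2_{n+1} = x_2_n + h·x_2'.
0.000000: (1.020000, -1.820000); f=(-1.820000, -0.632400) → (0.819800, -1.889564)
(x_1(0.11), x_2(0.11)) ≈ (0.8198, -1.8896)

0.8198, -1.8896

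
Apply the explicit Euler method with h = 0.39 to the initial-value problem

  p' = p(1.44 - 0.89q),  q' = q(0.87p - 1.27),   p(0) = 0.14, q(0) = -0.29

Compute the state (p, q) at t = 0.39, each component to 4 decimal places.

Euler on (p,q): p_{n+1} = p_n + h·p', q_{n+1} = q_n + h·q'.
0.000000: (0.140000, -0.290000); f=(0.237734, 0.332978) → (0.232716, -0.160139)
(p(0.39), q(0.39)) ≈ (0.2327, -0.1601)

0.2327, -0.1601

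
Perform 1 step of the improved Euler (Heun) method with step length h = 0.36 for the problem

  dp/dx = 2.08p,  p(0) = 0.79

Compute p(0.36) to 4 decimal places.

Heun: k1 = f(x_n, p_n); k2 = f(x_n + h, p_n + h·k1); p_{n+1} = p_n + (h/2)·(k1 + k2).
x=0.000000, p=0.790000:
  k1 = f(0.000000, 0.790000) = 1.643200
  k2 = f(0.360000, 1.381552) = 2.873628
  p ← 0.790000 + (0.36/2)·(1.643200 + 2.873628) = 1.603029
p(0.36) ≈ 1.6030

1.6030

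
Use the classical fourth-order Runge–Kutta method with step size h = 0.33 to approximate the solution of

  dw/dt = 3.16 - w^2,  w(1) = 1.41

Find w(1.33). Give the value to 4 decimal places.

RK4: k1 = f(t_n, w_n); k2 = f(t_n + h/2, w_n + (h/2)·k1); k3 = f(t_n + h/2, w_n + (h/2)·k2); k4 = f(t_n + h, w_n + h·k3); w_{n+1} = w_n + (h/6)·(k1 + 2k2 + 2k3 + k4).
t=1.000000, w=1.410000:
  k1 = f(1.000000, 1.410000) = 1.171900
  k2 = f(1.165000, 1.603363) = 0.589225
  k3 = f(1.165000, 1.507222) = 0.888281
  k4 = f(1.330000, 1.703133) = 0.259339
  w ← 1.410000 + (0.33/6)·(k1 + 2k2 + 2k3 + k4) = 1.651244
w(1.33) ≈ 1.6512

1.6512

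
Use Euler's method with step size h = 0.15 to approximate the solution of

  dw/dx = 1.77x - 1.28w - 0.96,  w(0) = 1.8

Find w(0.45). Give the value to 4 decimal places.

0.7070

Euler: w_{n+1} = w_n + h·f(x_n, w_n).
x=0.000000, w=1.800000: f=-3.264000 → w ← 1.800000 + 0.15·(-3.264000) = 1.310400
x=0.150000, w=1.310400: f=-2.371812 → w ← 1.310400 + 0.15·(-2.371812) = 0.954628
x=0.300000, w=0.954628: f=-1.650924 → w ← 0.954628 + 0.15·(-1.650924) = 0.706990
w(0.45) ≈ 0.7070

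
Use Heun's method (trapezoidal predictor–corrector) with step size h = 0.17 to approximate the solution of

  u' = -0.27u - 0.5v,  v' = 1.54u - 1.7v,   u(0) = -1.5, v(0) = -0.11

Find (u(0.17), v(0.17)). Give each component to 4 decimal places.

Heun on (u,v): k1 = f(s_n, state_n); k2 = f(s_n + h, state_n + h·k1); state_{n+1} = state_n + (h/2)·(k1 + k2).
0.000000: (-1.500000, -0.110000)
  k1 = (0.460000, -2.123000)
  predictor → (-1.421800, -0.470910)
  k2 = (0.619341, -1.389025)
  → (-1.408256, -0.408522)
(u(0.17), v(0.17)) ≈ (-1.4083, -0.4085)

-1.4083, -0.4085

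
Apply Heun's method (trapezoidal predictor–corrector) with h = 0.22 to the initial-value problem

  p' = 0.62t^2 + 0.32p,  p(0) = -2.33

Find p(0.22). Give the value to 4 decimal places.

-2.4965

Heun: k1 = f(t_n, p_n); k2 = f(t_n + h, p_n + h·k1); p_{n+1} = p_n + (h/2)·(k1 + k2).
t=0.000000, p=-2.330000:
  k1 = f(0.000000, -2.330000) = -0.745600
  k2 = f(0.220000, -2.494032) = -0.768082
  p ← -2.330000 + (0.22/2)·(-0.745600 + (-0.768082)) = -2.496505
p(0.22) ≈ -2.4965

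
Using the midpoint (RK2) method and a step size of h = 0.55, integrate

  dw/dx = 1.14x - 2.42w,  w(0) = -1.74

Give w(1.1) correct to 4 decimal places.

-0.1521

Midpoint: k1 = f(x_n, w_n); k2 = f(x_n + h/2, w_n + (h/2)·k1); w_{n+1} = w_n + h·k2.
x=0.000000, w=-1.740000:
  k1 = f(0.000000, -1.740000) = 4.210800
  k2 = f(0.275000, -0.582030) = 1.722013
  w ← -1.740000 + 0.55·1.722013 = -0.792893
x=0.550000, w=-0.792893:
  k1 = f(0.550000, -0.792893) = 2.545801
  k2 = f(0.825000, -0.092798) = 1.165071
  w ← -0.792893 + 0.55·1.165071 = -0.152104
w(1.1) ≈ -0.1521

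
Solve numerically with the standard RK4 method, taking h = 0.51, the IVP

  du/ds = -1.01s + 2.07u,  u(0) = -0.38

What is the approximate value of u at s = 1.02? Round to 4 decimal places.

-4.3057

RK4: k1 = f(s_n, u_n); k2 = f(s_n + h/2, u_n + (h/2)·k1); k3 = f(s_n + h/2, u_n + (h/2)·k2); k4 = f(s_n + h, u_n + h·k3); u_{n+1} = u_n + (h/6)·(k1 + 2k2 + 2k3 + k4).
s=0.000000, u=-0.380000:
  k1 = f(0.000000, -0.380000) = -0.786600
  k2 = f(0.255000, -0.580583) = -1.459357
  k3 = f(0.255000, -0.752136) = -1.814471
  k4 = f(0.510000, -1.305380) = -3.217238
  u ← -0.380000 + (0.51/6)·(k1 + 2k2 + 2k3 + k4) = -1.276877
s=0.510000, u=-1.276877:
  k1 = f(0.510000, -1.276877) = -3.158235
  k2 = f(0.765000, -2.082227) = -5.082860
  k3 = f(0.765000, -2.573006) = -6.098773
  k4 = f(1.020000, -4.387251) = -10.111810
  u ← -1.276877 + (0.51/6)·(k1 + 2k2 + 2k3 + k4) = -4.305708
u(1.02) ≈ -4.3057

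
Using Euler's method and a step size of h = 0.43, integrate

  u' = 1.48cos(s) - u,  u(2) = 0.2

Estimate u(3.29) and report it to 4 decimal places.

Euler: u_{n+1} = u_n + h·f(s_n, u_n).
s=2.000000, u=0.200000: f=-0.815897 → u ← 0.200000 + 0.43·(-0.815897) = -0.150836
s=2.430000, u=-0.150836: f=-0.970002 → u ← -0.150836 + 0.43·(-0.970002) = -0.567937
s=2.860000, u=-0.567937: f=-0.853772 → u ← -0.567937 + 0.43·(-0.853772) = -0.935059
u(3.29) ≈ -0.9351

-0.9351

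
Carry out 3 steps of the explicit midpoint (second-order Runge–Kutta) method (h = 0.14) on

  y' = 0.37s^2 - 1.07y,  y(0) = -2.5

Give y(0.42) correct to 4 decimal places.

Midpoint: k1 = f(s_n, y_n); k2 = f(s_n + h/2, y_n + (h/2)·k1); y_{n+1} = y_n + h·k2.
s=0.000000, y=-2.500000:
  k1 = f(0.000000, -2.500000) = 2.675000
  k2 = f(0.070000, -2.312750) = 2.476455
  y ← -2.500000 + 0.14·2.476455 = -2.153296
s=0.140000, y=-2.153296:
  k1 = f(0.140000, -2.153296) = 2.311279
  k2 = f(0.210000, -1.991507) = 2.147229
  y ← -2.153296 + 0.14·2.147229 = -1.852684
s=0.280000, y=-1.852684:
  k1 = f(0.280000, -1.852684) = 2.011380
  k2 = f(0.350000, -1.711888) = 1.877045
  y ← -1.852684 + 0.14·1.877045 = -1.589898
y(0.42) ≈ -1.5899

-1.5899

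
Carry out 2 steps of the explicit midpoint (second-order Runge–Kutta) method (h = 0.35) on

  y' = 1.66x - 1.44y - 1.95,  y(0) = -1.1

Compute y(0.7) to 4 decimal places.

Midpoint: k1 = f(x_n, y_n); k2 = f(x_n + h/2, y_n + (h/2)·k1); y_{n+1} = y_n + h·k2.
x=0.000000, y=-1.100000:
  k1 = f(0.000000, -1.100000) = -0.366000
  k2 = f(0.175000, -1.164050) = 0.016732
  y ← -1.100000 + 0.35·0.016732 = -1.094144
x=0.350000, y=-1.094144:
  k1 = f(0.350000, -1.094144) = 0.206567
  k2 = f(0.525000, -1.057995) = 0.445012
  y ← -1.094144 + 0.35·0.445012 = -0.938390
y(0.7) ≈ -0.9384

-0.9384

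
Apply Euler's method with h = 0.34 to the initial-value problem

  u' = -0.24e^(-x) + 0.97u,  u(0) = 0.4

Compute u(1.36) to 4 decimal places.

Euler: u_{n+1} = u_n + h·f(x_n, u_n).
x=0.000000, u=0.400000: f=0.148000 → u ← 0.400000 + 0.34·0.148000 = 0.450320
x=0.340000, u=0.450320: f=0.265986 → u ← 0.450320 + 0.34·0.265986 = 0.540755
x=0.680000, u=0.540755: f=0.402944 → u ← 0.540755 + 0.34·0.402944 = 0.677756
x=1.020000, u=0.677756: f=0.570881 → u ← 0.677756 + 0.34·0.570881 = 0.871856
u(1.36) ≈ 0.8719

0.8719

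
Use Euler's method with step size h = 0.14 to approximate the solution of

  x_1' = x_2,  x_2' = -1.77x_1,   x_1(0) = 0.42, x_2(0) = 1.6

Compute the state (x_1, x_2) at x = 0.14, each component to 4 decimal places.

0.6440, 1.4959

Euler on (x_1,x_2): x_1_{n+1} = x_1_n + h·x_1', x_2_{n+1} = x_2_n + h·x_2'.
0.000000: (0.420000, 1.600000); f=(1.600000, -0.743400) → (0.644000, 1.495924)
(x_1(0.14), x_2(0.14)) ≈ (0.6440, 1.4959)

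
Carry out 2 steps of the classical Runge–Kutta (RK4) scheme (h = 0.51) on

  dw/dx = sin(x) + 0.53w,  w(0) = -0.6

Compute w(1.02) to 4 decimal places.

RK4: k1 = f(x_n, w_n); k2 = f(x_n + h/2, w_n + (h/2)·k1); k3 = f(x_n + h/2, w_n + (h/2)·k2); k4 = f(x_n + h, w_n + h·k3); w_{n+1} = w_n + (h/6)·(k1 + 2k2 + 2k3 + k4).
x=0.000000, w=-0.600000:
  k1 = f(0.000000, -0.600000) = -0.318000
  k2 = f(0.255000, -0.681090) = -0.108732
  k3 = f(0.255000, -0.627727) = -0.080450
  k4 = f(0.510000, -0.641029) = 0.148432
  w ← -0.600000 + (0.51/6)·(k1 + 2k2 + 2k3 + k4) = -0.646574
x=0.510000, w=-0.646574:
  k1 = f(0.510000, -0.646574) = 0.145493
  k2 = f(0.765000, -0.609474) = 0.369516
  k3 = f(0.765000, -0.552348) = 0.399793
  k4 = f(1.020000, -0.442680) = 0.617488
  w ← -0.646574 + (0.51/6)·(k1 + 2k2 + 2k3 + k4) = -0.450938
w(1.02) ≈ -0.4509

-0.4509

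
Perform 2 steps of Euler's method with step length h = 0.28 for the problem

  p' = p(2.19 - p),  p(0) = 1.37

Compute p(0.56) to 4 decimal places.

1.9230

Euler: p_{n+1} = p_n + h·f(s_n, p_n).
s=0.000000, p=1.370000: f=1.123400 → p ← 1.370000 + 0.28·1.123400 = 1.684552
s=0.280000, p=1.684552: f=0.851453 → p ← 1.684552 + 0.28·0.851453 = 1.922959
p(0.56) ≈ 1.9230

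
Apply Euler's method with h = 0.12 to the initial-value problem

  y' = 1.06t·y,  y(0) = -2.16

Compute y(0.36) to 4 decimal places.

Euler: y_{n+1} = y_n + h·f(t_n, y_n).
t=0.000000, y=-2.160000: f=0.000000 → y ← -2.160000 + 0.12·0.000000 = -2.160000
t=0.120000, y=-2.160000: f=-0.274752 → y ← -2.160000 + 0.12·(-0.274752) = -2.192970
t=0.240000, y=-2.192970: f=-0.557892 → y ← -2.192970 + 0.12·(-0.557892) = -2.259917
y(0.36) ≈ -2.2599

-2.2599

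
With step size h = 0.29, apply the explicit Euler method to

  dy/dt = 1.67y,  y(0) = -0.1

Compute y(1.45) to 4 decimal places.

-0.7205

Euler: y_{n+1} = y_n + h·f(t_n, y_n).
t=0.000000, y=-0.100000: f=-0.167000 → y ← -0.100000 + 0.29·(-0.167000) = -0.148430
t=0.290000, y=-0.148430: f=-0.247878 → y ← -0.148430 + 0.29·(-0.247878) = -0.220315
t=0.580000, y=-0.220315: f=-0.367925 → y ← -0.220315 + 0.29·(-0.367925) = -0.327013
t=0.870000, y=-0.327013: f=-0.546112 → y ← -0.327013 + 0.29·(-0.546112) = -0.485385
t=1.160000, y=-0.485385: f=-0.810594 → y ← -0.485385 + 0.29·(-0.810594) = -0.720458
y(1.45) ≈ -0.7205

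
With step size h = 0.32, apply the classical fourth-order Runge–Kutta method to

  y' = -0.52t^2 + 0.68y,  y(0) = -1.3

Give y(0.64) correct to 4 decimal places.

-2.0597

RK4: k1 = f(t_n, y_n); k2 = f(t_n + h/2, y_n + (h/2)·k1); k3 = f(t_n + h/2, y_n + (h/2)·k2); k4 = f(t_n + h, y_n + h·k3); y_{n+1} = y_n + (h/6)·(k1 + 2k2 + 2k3 + k4).
t=0.000000, y=-1.300000:
  k1 = f(0.000000, -1.300000) = -0.884000
  k2 = f(0.160000, -1.441440) = -0.993491
  k3 = f(0.160000, -1.458959) = -1.005404
  k4 = f(0.320000, -1.621729) = -1.156024
  y ← -1.300000 + (0.32/6)·(k1 + 2k2 + 2k3 + k4) = -1.622017
t=0.320000, y=-1.622017:
  k1 = f(0.320000, -1.622017) = -1.156219
  k2 = f(0.480000, -1.807012) = -1.348576
  k3 = f(0.480000, -1.837789) = -1.369504
  k4 = f(0.640000, -2.060258) = -1.613968
  y ← -1.622017 + (0.32/6)·(k1 + 2k2 + 2k3 + k4) = -2.059689
y(0.64) ≈ -2.0597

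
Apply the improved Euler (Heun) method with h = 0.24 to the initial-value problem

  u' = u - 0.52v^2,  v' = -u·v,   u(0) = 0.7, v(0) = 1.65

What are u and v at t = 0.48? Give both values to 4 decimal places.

Heun on (u,v): k1 = f(t_n, state_n); k2 = f(t_n + h, state_n + h·k1); state_{n+1} = state_n + (h/2)·(k1 + k2).
0.000000: (0.700000, 1.650000)
  k1 = (-0.715700, -1.155000)
  predictor → (0.528232, 1.372800)
  k2 = (-0.451750, -0.725157)
  → (0.559906, 1.424381)
0.240000: (0.559906, 1.424381)
  k1 = (-0.495102, -0.797520)
  predictor → (0.441082, 1.232976)
  k2 = (-0.349439, -0.543843)
  → (0.458561, 1.263418)
(u(0.48), v(0.48)) ≈ (0.4586, 1.2634)

0.4586, 1.2634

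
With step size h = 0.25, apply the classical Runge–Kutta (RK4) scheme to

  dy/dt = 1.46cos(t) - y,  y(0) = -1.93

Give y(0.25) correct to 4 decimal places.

RK4: k1 = f(t_n, y_n); k2 = f(t_n + h/2, y_n + (h/2)·k1); k3 = f(t_n + h/2, y_n + (h/2)·k2); k4 = f(t_n + h, y_n + h·k3); y_{n+1} = y_n + (h/6)·(k1 + 2k2 + 2k3 + k4).
t=0.000000, y=-1.930000:
  k1 = f(0.000000, -1.930000) = 3.390000
  k2 = f(0.125000, -1.506250) = 2.954859
  k3 = f(0.125000, -1.560643) = 3.009251
  k4 = f(0.250000, -1.177687) = 2.592299
  y ← -1.930000 + (0.25/6)·(k1 + 2k2 + 2k3 + k4) = -1.183728
y(0.25) ≈ -1.1837

-1.1837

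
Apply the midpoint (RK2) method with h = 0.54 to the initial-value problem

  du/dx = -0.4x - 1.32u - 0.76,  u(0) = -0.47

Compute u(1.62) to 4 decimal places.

-0.8567

Midpoint: k1 = f(x_n, u_n); k2 = f(x_n + h/2, u_n + (h/2)·k1); u_{n+1} = u_n + h·k2.
x=0.000000, u=-0.470000:
  k1 = f(0.000000, -0.470000) = -0.139600
  k2 = f(0.270000, -0.507692) = -0.197847
  u ← -0.470000 + 0.54·(-0.197847) = -0.576837
x=0.540000, u=-0.576837:
  k1 = f(0.540000, -0.576837) = -0.214575
  k2 = f(0.810000, -0.634772) = -0.246100
  u ← -0.576837 + 0.54·(-0.246100) = -0.709731
x=1.080000, u=-0.709731:
  k1 = f(1.080000, -0.709731) = -0.255155
  k2 = f(1.350000, -0.778623) = -0.272217
  u ← -0.709731 + 0.54·(-0.272217) = -0.856729
u(1.62) ≈ -0.8567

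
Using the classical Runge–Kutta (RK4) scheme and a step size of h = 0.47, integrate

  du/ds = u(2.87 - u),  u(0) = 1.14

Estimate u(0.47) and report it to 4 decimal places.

2.0575

RK4: k1 = f(s_n, u_n); k2 = f(s_n + h/2, u_n + (h/2)·k1); k3 = f(s_n + h/2, u_n + (h/2)·k2); k4 = f(s_n + h, u_n + h·k3); u_{n+1} = u_n + (h/6)·(k1 + 2k2 + 2k3 + k4).
s=0.000000, u=1.140000:
  k1 = f(0.000000, 1.140000) = 1.972200
  k2 = f(0.235000, 1.603467) = 2.030844
  k3 = f(0.235000, 1.617248) = 2.026011
  k4 = f(0.470000, 2.092225) = 1.627280
  u ← 1.140000 + (0.47/6)·(k1 + 2k2 + 2k3 + k4) = 2.057533
u(0.47) ≈ 2.0575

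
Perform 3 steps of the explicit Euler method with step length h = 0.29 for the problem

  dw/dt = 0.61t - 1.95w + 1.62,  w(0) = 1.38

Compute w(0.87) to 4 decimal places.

Euler: w_{n+1} = w_n + h·f(t_n, w_n).
t=0.000000, w=1.380000: f=-1.071000 → w ← 1.380000 + 0.29·(-1.071000) = 1.069410
t=0.290000, w=1.069410: f=-0.288449 → w ← 1.069410 + 0.29·(-0.288449) = 0.985760
t=0.580000, w=0.985760: f=0.051569 → w ← 0.985760 + 0.29·0.051569 = 1.000715
w(0.87) ≈ 1.0007

1.0007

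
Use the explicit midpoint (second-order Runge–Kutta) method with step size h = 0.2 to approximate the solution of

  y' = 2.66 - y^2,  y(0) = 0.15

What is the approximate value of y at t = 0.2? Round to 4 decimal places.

0.6478

Midpoint: k1 = f(t_n, y_n); k2 = f(t_n + h/2, y_n + (h/2)·k1); y_{n+1} = y_n + h·k2.
t=0.000000, y=0.150000:
  k1 = f(0.000000, 0.150000) = 2.637500
  k2 = f(0.100000, 0.413750) = 2.488811
  y ← 0.150000 + 0.2·2.488811 = 0.647762
y(0.2) ≈ 0.6478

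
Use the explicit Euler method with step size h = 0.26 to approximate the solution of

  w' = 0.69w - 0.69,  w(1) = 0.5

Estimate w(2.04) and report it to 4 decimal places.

0.0326

Euler: w_{n+1} = w_n + h·f(t_n, w_n).
t=1.000000, w=0.500000: f=-0.345000 → w ← 0.500000 + 0.26·(-0.345000) = 0.410300
t=1.260000, w=0.410300: f=-0.406893 → w ← 0.410300 + 0.26·(-0.406893) = 0.304508
t=1.520000, w=0.304508: f=-0.479890 → w ← 0.304508 + 0.26·(-0.479890) = 0.179737
t=1.780000, w=0.179737: f=-0.565982 → w ← 0.179737 + 0.26·(-0.565982) = 0.032581
w(2.04) ≈ 0.0326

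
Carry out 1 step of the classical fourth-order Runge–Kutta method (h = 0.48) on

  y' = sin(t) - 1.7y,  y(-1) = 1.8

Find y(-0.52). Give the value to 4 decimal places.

RK4: k1 = f(t_n, y_n); k2 = f(t_n + h/2, y_n + (h/2)·k1); k3 = f(t_n + h/2, y_n + (h/2)·k2); k4 = f(t_n + h, y_n + h·k3); y_{n+1} = y_n + (h/6)·(k1 + 2k2 + 2k3 + k4).
t=-1.000000, y=1.800000:
  k1 = f(-1.000000, 1.800000) = -3.901471
  k2 = f(-0.760000, 0.863647) = -2.157121
  k3 = f(-0.760000, 1.282291) = -2.868816
  k4 = f(-0.520000, 0.422968) = -1.215926
  y ← 1.800000 + (0.48/6)·(k1 + 2k2 + 2k3 + k4) = 0.586458
y(-0.52) ≈ 0.5865

0.5865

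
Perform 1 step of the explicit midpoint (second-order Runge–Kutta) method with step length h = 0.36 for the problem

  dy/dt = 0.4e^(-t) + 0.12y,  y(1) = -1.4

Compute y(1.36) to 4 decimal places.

-1.4164

Midpoint: k1 = f(t_n, y_n); k2 = f(t_n + h/2, y_n + (h/2)·k1); y_{n+1} = y_n + h·k2.
t=1.000000, y=-1.400000:
  k1 = f(1.000000, -1.400000) = -0.020848
  k2 = f(1.180000, -1.403753) = -0.045539
  y ← -1.400000 + 0.36·(-0.045539) = -1.416394
y(1.36) ≈ -1.4164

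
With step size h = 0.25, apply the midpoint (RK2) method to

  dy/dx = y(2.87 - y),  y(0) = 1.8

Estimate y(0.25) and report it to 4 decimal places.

2.2231

Midpoint: k1 = f(x_n, y_n); k2 = f(x_n + h/2, y_n + (h/2)·k1); y_{n+1} = y_n + h·k2.
x=0.000000, y=1.800000:
  k1 = f(0.000000, 1.800000) = 1.926000
  k2 = f(0.125000, 2.040750) = 1.692292
  y ← 1.800000 + 0.25·1.692292 = 2.223073
y(0.25) ≈ 2.2231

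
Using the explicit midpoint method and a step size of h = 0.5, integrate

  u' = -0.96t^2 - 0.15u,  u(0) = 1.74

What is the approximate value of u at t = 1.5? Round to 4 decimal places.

0.3856

Midpoint: k1 = f(t_n, u_n); k2 = f(t_n + h/2, u_n + (h/2)·k1); u_{n+1} = u_n + h·k2.
t=0.000000, u=1.740000:
  k1 = f(0.000000, 1.740000) = -0.261000
  k2 = f(0.250000, 1.674750) = -0.311213
  u ← 1.740000 + 0.5·(-0.311213) = 1.584394
t=0.500000, u=1.584394:
  k1 = f(0.500000, 1.584394) = -0.477659
  k2 = f(0.750000, 1.464979) = -0.759747
  u ← 1.584394 + 0.5·(-0.759747) = 1.204520
t=1.000000, u=1.204520:
  k1 = f(1.000000, 1.204520) = -1.140678
  k2 = f(1.250000, 0.919351) = -1.637903
  u ← 1.204520 + 0.5·(-1.637903) = 0.385569
u(1.5) ≈ 0.3856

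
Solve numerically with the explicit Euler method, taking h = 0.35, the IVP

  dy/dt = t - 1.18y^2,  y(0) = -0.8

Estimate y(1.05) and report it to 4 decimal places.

Euler: y_{n+1} = y_n + h·f(t_n, y_n).
t=0.000000, y=-0.800000: f=-0.755200 → y ← -0.800000 + 0.35·(-0.755200) = -1.064320
t=0.350000, y=-1.064320: f=-0.986677 → y ← -1.064320 + 0.35·(-0.986677) = -1.409657
t=0.700000, y=-1.409657: f=-1.644817 → y ← -1.409657 + 0.35·(-1.644817) = -1.985343
y(1.05) ≈ -1.9853

-1.9853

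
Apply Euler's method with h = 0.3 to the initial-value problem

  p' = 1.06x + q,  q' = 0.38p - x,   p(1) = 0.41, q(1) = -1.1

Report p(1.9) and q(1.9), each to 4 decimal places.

0.4049, -2.1317

Euler on (p,q): p_{n+1} = p_n + h·p', q_{n+1} = q_n + h·q'.
1.000000: (0.410000, -1.100000); f=(-0.040000, -0.844200) → (0.398000, -1.353260)
1.300000: (0.398000, -1.353260); f=(0.024740, -1.148760) → (0.405422, -1.697888)
1.600000: (0.405422, -1.697888); f=(-0.001888, -1.445940) → (0.404856, -2.131670)
(p(1.9), q(1.9)) ≈ (0.4049, -2.1317)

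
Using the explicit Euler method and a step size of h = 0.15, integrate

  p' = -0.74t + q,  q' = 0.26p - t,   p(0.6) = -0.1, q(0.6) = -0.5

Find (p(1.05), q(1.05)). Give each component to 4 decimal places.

Euler on (p,q): p_{n+1} = p_n + h·p', q_{n+1} = q_n + h·q'.
0.600000: (-0.100000, -0.500000); f=(-0.944000, -0.626000) → (-0.241600, -0.593900)
0.750000: (-0.241600, -0.593900); f=(-1.148900, -0.812816) → (-0.413935, -0.715822)
0.900000: (-0.413935, -0.715822); f=(-1.381822, -1.007623) → (-0.621208, -0.866966)
(p(1.05), q(1.05)) ≈ (-0.6212, -0.8670)

-0.6212, -0.8670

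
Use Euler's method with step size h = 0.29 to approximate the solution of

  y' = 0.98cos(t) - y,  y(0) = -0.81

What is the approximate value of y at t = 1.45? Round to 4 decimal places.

Euler: y_{n+1} = y_n + h·f(t_n, y_n).
t=0.000000, y=-0.810000: f=1.790000 → y ← -0.810000 + 0.29·1.790000 = -0.290900
t=0.290000, y=-0.290900: f=1.229979 → y ← -0.290900 + 0.29·1.229979 = 0.065794
t=0.580000, y=0.065794: f=0.753939 → y ← 0.065794 + 0.29·0.753939 = 0.284436
t=0.870000, y=0.284436: f=0.347494 → y ← 0.284436 + 0.29·0.347494 = 0.385210
t=1.160000, y=0.385210: f=0.006143 → y ← 0.385210 + 0.29·0.006143 = 0.386991
y(1.45) ≈ 0.3870

0.3870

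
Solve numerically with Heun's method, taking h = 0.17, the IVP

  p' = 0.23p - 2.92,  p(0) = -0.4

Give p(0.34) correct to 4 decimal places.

Heun: k1 = f(s_n, p_n); k2 = f(s_n + h, p_n + h·k1); p_{n+1} = p_n + (h/2)·(k1 + k2).
s=0.000000, p=-0.400000:
  k1 = f(0.000000, -0.400000) = -3.012000
  k2 = f(0.170000, -0.912040) = -3.129769
  p ← -0.400000 + (0.17/2)·(-3.012000 + (-3.129769)) = -0.922050
s=0.170000, p=-0.922050:
  k1 = f(0.170000, -0.922050) = -3.132072
  k2 = f(0.340000, -1.454503) = -3.254536
  p ← -0.922050 + (0.17/2)·(-3.132072 + (-3.254536)) = -1.464912
p(0.34) ≈ -1.4649

-1.4649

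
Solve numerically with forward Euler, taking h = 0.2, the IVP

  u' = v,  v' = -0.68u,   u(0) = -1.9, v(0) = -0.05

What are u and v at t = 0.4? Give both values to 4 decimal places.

Euler on (u,v): u_{n+1} = u_n + h·u', v_{n+1} = v_n + h·v'.
0.000000: (-1.900000, -0.050000); f=(-0.050000, 1.292000) → (-1.910000, 0.208400)
0.200000: (-1.910000, 0.208400); f=(0.208400, 1.298800) → (-1.868320, 0.468160)
(u(0.4), v(0.4)) ≈ (-1.8683, 0.4682)

-1.8683, 0.4682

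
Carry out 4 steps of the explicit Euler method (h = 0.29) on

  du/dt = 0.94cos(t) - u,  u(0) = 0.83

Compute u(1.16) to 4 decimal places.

0.7778

Euler: u_{n+1} = u_n + h·f(t_n, u_n).
t=0.000000, u=0.830000: f=0.110000 → u ← 0.830000 + 0.29·0.110000 = 0.861900
t=0.290000, u=0.861900: f=0.038849 → u ← 0.861900 + 0.29·0.038849 = 0.873166
t=0.580000, u=0.873166: f=-0.086891 → u ← 0.873166 + 0.29·(-0.086891) = 0.847968
t=0.870000, u=0.847968: f=-0.241831 → u ← 0.847968 + 0.29·(-0.241831) = 0.777837
u(1.16) ≈ 0.7778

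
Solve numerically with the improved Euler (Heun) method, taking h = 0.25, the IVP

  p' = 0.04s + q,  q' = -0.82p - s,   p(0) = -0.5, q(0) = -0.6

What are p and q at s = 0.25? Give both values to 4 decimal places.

-0.6359, -0.5134

Heun on (p,q): k1 = f(s_n, state_n); k2 = f(s_n + h, state_n + h·k1); state_{n+1} = state_n + (h/2)·(k1 + k2).
0.000000: (-0.500000, -0.600000)
  k1 = (-0.600000, 0.410000)
  predictor → (-0.650000, -0.497500)
  k2 = (-0.487500, 0.283000)
  → (-0.635938, -0.513375)
(p(0.25), q(0.25)) ≈ (-0.6359, -0.5134)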